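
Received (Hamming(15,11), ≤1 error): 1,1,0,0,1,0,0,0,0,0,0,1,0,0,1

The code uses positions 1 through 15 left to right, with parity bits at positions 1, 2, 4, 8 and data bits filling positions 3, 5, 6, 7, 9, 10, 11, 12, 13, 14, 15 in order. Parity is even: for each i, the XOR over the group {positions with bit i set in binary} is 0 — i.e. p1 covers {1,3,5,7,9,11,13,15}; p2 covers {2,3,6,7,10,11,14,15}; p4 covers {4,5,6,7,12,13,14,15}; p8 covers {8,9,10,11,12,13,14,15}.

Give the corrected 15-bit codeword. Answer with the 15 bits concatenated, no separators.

s1 (pos 1,3,5,7,9,11,13,15): 1⊕0⊕1⊕0⊕0⊕0⊕0⊕1 = 1
s2 (pos 2,3,6,7,10,11,14,15): 1⊕0⊕0⊕0⊕0⊕0⊕0⊕1 = 0
s4 (pos 4,5,6,7,12,13,14,15): 0⊕1⊕0⊕0⊕1⊕0⊕0⊕1 = 1
s8 (pos 8,9,10,11,12,13,14,15): 0⊕0⊕0⊕0⊕1⊕0⊕0⊕1 = 0
Syndrome s8…s1 = 0101 → error at position 5.
Flip position 5: 110010000001001 → 110000000001001

110000000001001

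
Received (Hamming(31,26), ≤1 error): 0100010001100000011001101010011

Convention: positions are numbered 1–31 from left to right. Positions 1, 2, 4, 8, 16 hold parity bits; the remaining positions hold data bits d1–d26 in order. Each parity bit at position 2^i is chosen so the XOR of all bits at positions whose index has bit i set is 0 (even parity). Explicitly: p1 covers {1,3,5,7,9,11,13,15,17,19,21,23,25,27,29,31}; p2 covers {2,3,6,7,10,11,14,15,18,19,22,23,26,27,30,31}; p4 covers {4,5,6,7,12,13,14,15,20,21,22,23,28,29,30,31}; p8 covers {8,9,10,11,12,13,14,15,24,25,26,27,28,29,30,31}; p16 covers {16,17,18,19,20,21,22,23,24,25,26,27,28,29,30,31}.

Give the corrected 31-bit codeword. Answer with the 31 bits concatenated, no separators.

s1 (pos 1,3,5,7,9,11,13,15,17,19,21,23,25,27,29,31): 0⊕0⊕0⊕0⊕0⊕1⊕0⊕0⊕0⊕1⊕0⊕1⊕1⊕1⊕0⊕1 = 0
s2 (pos 2,3,6,7,10,11,14,15,18,19,22,23,26,27,30,31): 1⊕0⊕1⊕0⊕1⊕1⊕0⊕0⊕1⊕1⊕1⊕1⊕0⊕1⊕1⊕1 = 1
s4 (pos 4,5,6,7,12,13,14,15,20,21,22,23,28,29,30,31): 0⊕0⊕1⊕0⊕0⊕0⊕0⊕0⊕0⊕0⊕1⊕1⊕0⊕0⊕1⊕1 = 1
s8 (pos 8,9,10,11,12,13,14,15,24,25,26,27,28,29,30,31): 0⊕0⊕1⊕1⊕0⊕0⊕0⊕0⊕0⊕1⊕0⊕1⊕0⊕0⊕1⊕1 = 0
s16 (pos 16,17,18,19,20,21,22,23,24,25,26,27,28,29,30,31): 0⊕0⊕1⊕1⊕0⊕0⊕1⊕1⊕0⊕1⊕0⊕1⊕0⊕0⊕1⊕1 = 0
Syndrome s16…s1 = 00110 → error at position 6.
Flip position 6: 0100010001100000011001101010011 → 0100000001100000011001101010011

0100000001100000011001101010011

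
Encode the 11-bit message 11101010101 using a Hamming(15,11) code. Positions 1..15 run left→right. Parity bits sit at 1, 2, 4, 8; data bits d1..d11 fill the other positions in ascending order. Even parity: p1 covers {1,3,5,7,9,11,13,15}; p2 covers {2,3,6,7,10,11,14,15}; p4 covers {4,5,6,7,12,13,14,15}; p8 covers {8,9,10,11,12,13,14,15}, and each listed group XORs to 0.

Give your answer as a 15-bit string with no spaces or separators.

Place data at non-parity positions: p1 p2 1 p4 1 1 0 p8 1 0 1 0 1 0 1
p1 (pos 1,3,5,7,9,11,13,15): XOR of data positions = 1⊕1⊕0⊕1⊕1⊕1⊕1 = 0
p2 (pos 2,3,6,7,10,11,14,15): XOR of data positions = 1⊕1⊕0⊕0⊕1⊕0⊕1 = 0
p4 (pos 4,5,6,7,12,13,14,15): XOR of data positions = 1⊕1⊕0⊕0⊕1⊕0⊕1 = 0
p8 (pos 8,9,10,11,12,13,14,15): XOR of data positions = 1⊕0⊕1⊕0⊕1⊕0⊕1 = 0
Codeword: 001011001010101

001011001010101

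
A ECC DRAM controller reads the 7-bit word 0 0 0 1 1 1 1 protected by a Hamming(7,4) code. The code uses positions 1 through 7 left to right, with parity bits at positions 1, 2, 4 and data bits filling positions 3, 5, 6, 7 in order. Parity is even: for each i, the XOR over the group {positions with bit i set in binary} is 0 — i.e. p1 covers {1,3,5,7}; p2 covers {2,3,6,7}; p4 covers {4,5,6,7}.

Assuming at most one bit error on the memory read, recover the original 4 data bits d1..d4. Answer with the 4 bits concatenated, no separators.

0111

s1 (pos 1,3,5,7): 0⊕0⊕1⊕1 = 0
s2 (pos 2,3,6,7): 0⊕0⊕1⊕1 = 0
s4 (pos 4,5,6,7): 1⊕1⊕1⊕1 = 0
Syndrome s4…s1 = 000 → no error.
Read data bits from positions 3,5,6,7: 0111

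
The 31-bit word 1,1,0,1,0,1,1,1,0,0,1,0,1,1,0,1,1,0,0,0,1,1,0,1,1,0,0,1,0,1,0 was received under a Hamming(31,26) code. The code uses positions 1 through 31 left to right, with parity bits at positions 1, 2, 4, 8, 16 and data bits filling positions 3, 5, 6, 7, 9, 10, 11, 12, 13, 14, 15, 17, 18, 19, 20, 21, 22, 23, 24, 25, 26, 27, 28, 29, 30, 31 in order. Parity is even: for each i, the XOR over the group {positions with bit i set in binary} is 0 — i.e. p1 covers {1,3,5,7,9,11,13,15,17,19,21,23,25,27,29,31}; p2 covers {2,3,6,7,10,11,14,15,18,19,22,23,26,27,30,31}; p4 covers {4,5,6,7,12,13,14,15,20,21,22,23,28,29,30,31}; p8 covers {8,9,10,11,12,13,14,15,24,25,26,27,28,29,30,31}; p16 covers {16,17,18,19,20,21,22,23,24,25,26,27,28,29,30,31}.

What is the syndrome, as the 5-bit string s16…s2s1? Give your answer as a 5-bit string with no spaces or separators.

00111

s1 (pos 1,3,5,7,9,11,13,15,17,19,21,23,25,27,29,31): 1⊕0⊕0⊕1⊕0⊕1⊕1⊕0⊕1⊕0⊕1⊕0⊕1⊕0⊕0⊕0 = 1
s2 (pos 2,3,6,7,10,11,14,15,18,19,22,23,26,27,30,31): 1⊕0⊕1⊕1⊕0⊕1⊕1⊕0⊕0⊕0⊕1⊕0⊕0⊕0⊕1⊕0 = 1
s4 (pos 4,5,6,7,12,13,14,15,20,21,22,23,28,29,30,31): 1⊕0⊕1⊕1⊕0⊕1⊕1⊕0⊕0⊕1⊕1⊕0⊕1⊕0⊕1⊕0 = 1
s8 (pos 8,9,10,11,12,13,14,15,24,25,26,27,28,29,30,31): 1⊕0⊕0⊕1⊕0⊕1⊕1⊕0⊕1⊕1⊕0⊕0⊕1⊕0⊕1⊕0 = 0
s16 (pos 16,17,18,19,20,21,22,23,24,25,26,27,28,29,30,31): 1⊕1⊕0⊕0⊕0⊕1⊕1⊕0⊕1⊕1⊕0⊕0⊕1⊕0⊕1⊕0 = 0
Syndrome s16…s1 = 00111 → error at position 7.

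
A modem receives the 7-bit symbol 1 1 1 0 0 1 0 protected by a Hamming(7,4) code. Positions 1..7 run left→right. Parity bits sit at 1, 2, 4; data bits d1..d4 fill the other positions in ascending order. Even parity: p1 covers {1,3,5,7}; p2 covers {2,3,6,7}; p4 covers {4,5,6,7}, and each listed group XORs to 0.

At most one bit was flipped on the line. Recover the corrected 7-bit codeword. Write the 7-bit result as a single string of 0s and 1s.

s1 (pos 1,3,5,7): 1⊕1⊕0⊕0 = 0
s2 (pos 2,3,6,7): 1⊕1⊕1⊕0 = 1
s4 (pos 4,5,6,7): 0⊕0⊕1⊕0 = 1
Syndrome s4…s1 = 110 → error at position 6.
Flip position 6: 1110010 → 1110000

1110000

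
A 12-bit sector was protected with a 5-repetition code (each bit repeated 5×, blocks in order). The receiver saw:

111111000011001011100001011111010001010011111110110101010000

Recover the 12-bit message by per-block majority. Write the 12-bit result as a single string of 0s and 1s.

Block 1 (11111): 5 ones → 1
Block 2 (10000): 1 one → 0
Block 3 (11001): 3 ones → 1
Block 4 (01110): 3 ones → 1
Block 5 (00010): 1 one → 0
Block 6 (11111): 5 ones → 1
Block 7 (01000): 1 one → 0
Block 8 (10100): 2 ones → 0
Block 9 (11111): 5 ones → 1
Block 10 (11011): 4 ones → 1
Block 11 (01010): 2 ones → 0
Block 12 (10000): 1 one → 0

101101001100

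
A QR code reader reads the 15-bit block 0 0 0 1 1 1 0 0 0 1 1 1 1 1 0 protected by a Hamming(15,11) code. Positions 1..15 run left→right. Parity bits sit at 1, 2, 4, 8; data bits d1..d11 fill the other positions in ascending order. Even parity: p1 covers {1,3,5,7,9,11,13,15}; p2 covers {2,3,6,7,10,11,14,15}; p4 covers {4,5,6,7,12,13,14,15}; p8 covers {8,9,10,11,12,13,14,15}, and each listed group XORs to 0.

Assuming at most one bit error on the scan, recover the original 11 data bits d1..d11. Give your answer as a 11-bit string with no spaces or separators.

s1 (pos 1,3,5,7,9,11,13,15): 0⊕0⊕1⊕0⊕0⊕1⊕1⊕0 = 1
s2 (pos 2,3,6,7,10,11,14,15): 0⊕0⊕1⊕0⊕1⊕1⊕1⊕0 = 0
s4 (pos 4,5,6,7,12,13,14,15): 1⊕1⊕1⊕0⊕1⊕1⊕1⊕0 = 0
s8 (pos 8,9,10,11,12,13,14,15): 0⊕0⊕1⊕1⊕1⊕1⊕1⊕0 = 1
Syndrome s8…s1 = 1001 → error at position 9.
Flip position 9: 000111000111110 → 000111001111110
Read data bits from positions 3,5,6,7,9,10,11,12,13,14,15: 01101111110

01101111110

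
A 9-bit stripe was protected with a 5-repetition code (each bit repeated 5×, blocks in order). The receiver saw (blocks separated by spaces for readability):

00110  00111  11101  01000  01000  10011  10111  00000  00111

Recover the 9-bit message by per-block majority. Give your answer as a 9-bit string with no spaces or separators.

Block 1 (00110): 2 ones → 0
Block 2 (00111): 3 ones → 1
Block 3 (11101): 4 ones → 1
Block 4 (01000): 1 one → 0
Block 5 (01000): 1 one → 0
Block 6 (10011): 3 ones → 1
Block 7 (10111): 4 ones → 1
Block 8 (00000): 0 ones → 0
Block 9 (00111): 3 ones → 1

011001101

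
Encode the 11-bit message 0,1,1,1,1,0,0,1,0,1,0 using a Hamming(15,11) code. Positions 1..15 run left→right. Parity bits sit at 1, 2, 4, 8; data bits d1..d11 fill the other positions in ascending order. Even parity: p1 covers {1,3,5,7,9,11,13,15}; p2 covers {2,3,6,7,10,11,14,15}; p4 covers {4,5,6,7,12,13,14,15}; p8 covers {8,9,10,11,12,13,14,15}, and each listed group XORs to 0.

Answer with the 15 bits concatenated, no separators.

Place data at non-parity positions: p1 p2 0 p4 1 1 1 p8 1 0 0 1 0 1 0
p1 (pos 1,3,5,7,9,11,13,15): XOR of data positions = 0⊕1⊕1⊕1⊕0⊕0⊕0 = 1
p2 (pos 2,3,6,7,10,11,14,15): XOR of data positions = 0⊕1⊕1⊕0⊕0⊕1⊕0 = 1
p4 (pos 4,5,6,7,12,13,14,15): XOR of data positions = 1⊕1⊕1⊕1⊕0⊕1⊕0 = 1
p8 (pos 8,9,10,11,12,13,14,15): XOR of data positions = 1⊕0⊕0⊕1⊕0⊕1⊕0 = 1
Codeword: 110111111001010

110111111001010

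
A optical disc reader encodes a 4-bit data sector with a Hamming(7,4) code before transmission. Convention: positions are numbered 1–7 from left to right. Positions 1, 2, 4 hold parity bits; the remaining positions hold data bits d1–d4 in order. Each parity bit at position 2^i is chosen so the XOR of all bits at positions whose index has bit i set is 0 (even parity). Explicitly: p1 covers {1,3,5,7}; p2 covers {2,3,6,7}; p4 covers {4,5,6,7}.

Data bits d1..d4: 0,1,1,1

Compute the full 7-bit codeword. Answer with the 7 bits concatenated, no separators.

0001111

Place data at non-parity positions: p1 p2 0 p4 1 1 1
p1 (pos 1,3,5,7): XOR of data positions = 0⊕1⊕1 = 0
p2 (pos 2,3,6,7): XOR of data positions = 0⊕1⊕1 = 0
p4 (pos 4,5,6,7): XOR of data positions = 1⊕1⊕1 = 1
Codeword: 0001111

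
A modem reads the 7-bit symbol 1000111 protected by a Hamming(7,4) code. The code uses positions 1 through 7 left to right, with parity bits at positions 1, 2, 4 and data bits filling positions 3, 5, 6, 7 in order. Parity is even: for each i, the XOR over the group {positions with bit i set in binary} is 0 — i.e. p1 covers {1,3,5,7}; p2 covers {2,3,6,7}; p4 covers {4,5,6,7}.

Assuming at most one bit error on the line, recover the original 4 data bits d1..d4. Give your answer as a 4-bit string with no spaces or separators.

0011

s1 (pos 1,3,5,7): 1⊕0⊕1⊕1 = 1
s2 (pos 2,3,6,7): 0⊕0⊕1⊕1 = 0
s4 (pos 4,5,6,7): 0⊕1⊕1⊕1 = 1
Syndrome s4…s1 = 101 → error at position 5.
Flip position 5: 1000111 → 1000011
Read data bits from positions 3,5,6,7: 0011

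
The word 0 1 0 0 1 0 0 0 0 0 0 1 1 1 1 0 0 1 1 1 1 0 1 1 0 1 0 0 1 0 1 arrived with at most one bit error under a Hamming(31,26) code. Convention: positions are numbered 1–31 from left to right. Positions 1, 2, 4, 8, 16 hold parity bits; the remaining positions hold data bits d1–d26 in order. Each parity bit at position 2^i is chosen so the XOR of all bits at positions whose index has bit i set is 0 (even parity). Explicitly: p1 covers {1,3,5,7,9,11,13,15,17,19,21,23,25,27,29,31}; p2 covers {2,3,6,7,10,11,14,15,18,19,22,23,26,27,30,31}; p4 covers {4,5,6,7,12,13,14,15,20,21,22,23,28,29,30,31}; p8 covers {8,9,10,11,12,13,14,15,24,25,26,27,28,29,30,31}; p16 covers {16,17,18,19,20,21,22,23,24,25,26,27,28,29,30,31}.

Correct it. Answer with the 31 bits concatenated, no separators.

0100100000011111011110110100101

s1 (pos 1,3,5,7,9,11,13,15,17,19,21,23,25,27,29,31): 0⊕0⊕1⊕0⊕0⊕0⊕1⊕1⊕0⊕1⊕1⊕1⊕0⊕0⊕1⊕1 = 0
s2 (pos 2,3,6,7,10,11,14,15,18,19,22,23,26,27,30,31): 1⊕0⊕0⊕0⊕0⊕0⊕1⊕1⊕1⊕1⊕0⊕1⊕1⊕0⊕0⊕1 = 0
s4 (pos 4,5,6,7,12,13,14,15,20,21,22,23,28,29,30,31): 0⊕1⊕0⊕0⊕1⊕1⊕1⊕1⊕1⊕1⊕0⊕1⊕0⊕1⊕0⊕1 = 0
s8 (pos 8,9,10,11,12,13,14,15,24,25,26,27,28,29,30,31): 0⊕0⊕0⊕0⊕1⊕1⊕1⊕1⊕1⊕0⊕1⊕0⊕0⊕1⊕0⊕1 = 0
s16 (pos 16,17,18,19,20,21,22,23,24,25,26,27,28,29,30,31): 0⊕0⊕1⊕1⊕1⊕1⊕0⊕1⊕1⊕0⊕1⊕0⊕0⊕1⊕0⊕1 = 1
Syndrome s16…s1 = 10000 → error at position 16.
Flip position 16: 0100100000011110011110110100101 → 0100100000011111011110110100101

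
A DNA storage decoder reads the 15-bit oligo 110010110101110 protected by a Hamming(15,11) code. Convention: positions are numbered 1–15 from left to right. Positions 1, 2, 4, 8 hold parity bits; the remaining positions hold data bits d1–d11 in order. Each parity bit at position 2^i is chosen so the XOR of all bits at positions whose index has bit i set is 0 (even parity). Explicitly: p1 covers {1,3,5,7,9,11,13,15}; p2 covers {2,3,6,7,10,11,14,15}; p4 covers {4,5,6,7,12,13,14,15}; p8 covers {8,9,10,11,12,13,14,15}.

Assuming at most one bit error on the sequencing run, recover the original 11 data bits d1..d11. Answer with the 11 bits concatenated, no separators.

01010100110

s1 (pos 1,3,5,7,9,11,13,15): 1⊕0⊕1⊕1⊕0⊕0⊕1⊕0 = 0
s2 (pos 2,3,6,7,10,11,14,15): 1⊕0⊕0⊕1⊕1⊕0⊕1⊕0 = 0
s4 (pos 4,5,6,7,12,13,14,15): 0⊕1⊕0⊕1⊕1⊕1⊕1⊕0 = 1
s8 (pos 8,9,10,11,12,13,14,15): 1⊕0⊕1⊕0⊕1⊕1⊕1⊕0 = 1
Syndrome s8…s1 = 1100 → error at position 12.
Flip position 12: 110010110101110 → 110010110100110
Read data bits from positions 3,5,6,7,9,10,11,12,13,14,15: 01010100110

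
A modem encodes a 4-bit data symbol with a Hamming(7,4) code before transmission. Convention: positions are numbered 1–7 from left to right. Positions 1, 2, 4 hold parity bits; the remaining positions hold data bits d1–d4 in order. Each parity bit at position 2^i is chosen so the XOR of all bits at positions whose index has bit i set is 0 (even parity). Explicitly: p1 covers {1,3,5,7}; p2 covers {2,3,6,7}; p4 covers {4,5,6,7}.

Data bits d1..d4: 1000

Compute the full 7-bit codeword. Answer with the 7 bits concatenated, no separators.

1110000

Place data at non-parity positions: p1 p2 1 p4 0 0 0
p1 (pos 1,3,5,7): XOR of data positions = 1⊕0⊕0 = 1
p2 (pos 2,3,6,7): XOR of data positions = 1⊕0⊕0 = 1
p4 (pos 4,5,6,7): XOR of data positions = 0⊕0⊕0 = 0
Codeword: 1110000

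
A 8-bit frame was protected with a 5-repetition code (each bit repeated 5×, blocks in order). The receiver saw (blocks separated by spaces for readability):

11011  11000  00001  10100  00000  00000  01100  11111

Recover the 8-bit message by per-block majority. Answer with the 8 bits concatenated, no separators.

Block 1 (11011): 4 ones → 1
Block 2 (11000): 2 ones → 0
Block 3 (00001): 1 one → 0
Block 4 (10100): 2 ones → 0
Block 5 (00000): 0 ones → 0
Block 6 (00000): 0 ones → 0
Block 7 (01100): 2 ones → 0
Block 8 (11111): 5 ones → 1

10000001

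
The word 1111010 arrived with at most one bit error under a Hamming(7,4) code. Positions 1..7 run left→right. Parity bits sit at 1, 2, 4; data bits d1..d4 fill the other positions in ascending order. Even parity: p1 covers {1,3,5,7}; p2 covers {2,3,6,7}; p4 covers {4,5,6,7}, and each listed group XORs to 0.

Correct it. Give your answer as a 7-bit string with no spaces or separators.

s1 (pos 1,3,5,7): 1⊕1⊕0⊕0 = 0
s2 (pos 2,3,6,7): 1⊕1⊕1⊕0 = 1
s4 (pos 4,5,6,7): 1⊕0⊕1⊕0 = 0
Syndrome s4…s1 = 010 → error at position 2.
Flip position 2: 1111010 → 1011010

1011010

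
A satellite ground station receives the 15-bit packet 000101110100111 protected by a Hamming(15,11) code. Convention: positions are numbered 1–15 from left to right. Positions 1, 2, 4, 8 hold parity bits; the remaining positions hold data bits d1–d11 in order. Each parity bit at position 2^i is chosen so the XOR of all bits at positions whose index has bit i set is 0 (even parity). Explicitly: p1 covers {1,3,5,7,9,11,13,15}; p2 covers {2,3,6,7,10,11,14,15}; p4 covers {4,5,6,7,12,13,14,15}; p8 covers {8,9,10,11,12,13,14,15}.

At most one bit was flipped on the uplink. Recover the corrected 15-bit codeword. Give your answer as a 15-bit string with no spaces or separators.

s1 (pos 1,3,5,7,9,11,13,15): 0⊕0⊕0⊕1⊕0⊕0⊕1⊕1 = 1
s2 (pos 2,3,6,7,10,11,14,15): 0⊕0⊕1⊕1⊕1⊕0⊕1⊕1 = 1
s4 (pos 4,5,6,7,12,13,14,15): 1⊕0⊕1⊕1⊕0⊕1⊕1⊕1 = 0
s8 (pos 8,9,10,11,12,13,14,15): 1⊕0⊕1⊕0⊕0⊕1⊕1⊕1 = 1
Syndrome s8…s1 = 1011 → error at position 11.
Flip position 11: 000101110100111 → 000101110110111

000101110110111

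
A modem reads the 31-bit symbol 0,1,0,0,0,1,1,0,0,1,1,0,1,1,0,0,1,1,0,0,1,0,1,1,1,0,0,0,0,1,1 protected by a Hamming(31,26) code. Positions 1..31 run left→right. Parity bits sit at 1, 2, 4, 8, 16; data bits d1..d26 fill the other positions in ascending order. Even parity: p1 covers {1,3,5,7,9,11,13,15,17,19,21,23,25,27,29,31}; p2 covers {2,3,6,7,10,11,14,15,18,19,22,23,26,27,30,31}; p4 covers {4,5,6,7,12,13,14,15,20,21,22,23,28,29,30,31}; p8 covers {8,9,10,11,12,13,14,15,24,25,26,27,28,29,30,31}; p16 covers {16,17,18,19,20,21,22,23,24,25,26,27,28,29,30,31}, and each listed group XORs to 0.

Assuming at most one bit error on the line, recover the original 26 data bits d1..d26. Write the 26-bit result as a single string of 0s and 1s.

s1 (pos 1,3,5,7,9,11,13,15,17,19,21,23,25,27,29,31): 0⊕0⊕0⊕1⊕0⊕1⊕1⊕0⊕1⊕0⊕1⊕1⊕1⊕0⊕0⊕1 = 0
s2 (pos 2,3,6,7,10,11,14,15,18,19,22,23,26,27,30,31): 1⊕0⊕1⊕1⊕1⊕1⊕1⊕0⊕1⊕0⊕0⊕1⊕0⊕0⊕1⊕1 = 0
s4 (pos 4,5,6,7,12,13,14,15,20,21,22,23,28,29,30,31): 0⊕0⊕1⊕1⊕0⊕1⊕1⊕0⊕0⊕1⊕0⊕1⊕0⊕0⊕1⊕1 = 0
s8 (pos 8,9,10,11,12,13,14,15,24,25,26,27,28,29,30,31): 0⊕0⊕1⊕1⊕0⊕1⊕1⊕0⊕1⊕1⊕0⊕0⊕0⊕0⊕1⊕1 = 0
s16 (pos 16,17,18,19,20,21,22,23,24,25,26,27,28,29,30,31): 0⊕1⊕1⊕0⊕0⊕1⊕0⊕1⊕1⊕1⊕0⊕0⊕0⊕0⊕1⊕1 = 0
Syndrome s16…s1 = 00000 → no error.
Read data bits from positions 3,5,6,7,9,10,11,12,13,14,15,17,18,19,20,21,22,23,24,25,26,27,28,29,30,31: 00110110110110010111000011

00110110110110010111000011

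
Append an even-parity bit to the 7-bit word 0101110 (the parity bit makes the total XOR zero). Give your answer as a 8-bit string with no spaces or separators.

01011100

XOR of the 7 data bits: 0⊕1⊕0⊕1⊕1⊕1⊕0 = 0
Parity bit = 0 (so all 8 bits XOR to 0).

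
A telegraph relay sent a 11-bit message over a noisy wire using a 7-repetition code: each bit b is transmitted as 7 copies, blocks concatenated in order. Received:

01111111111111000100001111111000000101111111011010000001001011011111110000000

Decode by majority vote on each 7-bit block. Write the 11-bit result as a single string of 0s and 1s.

11010110010

Block 1 (0111111): 6 ones → 1
Block 2 (1111111): 7 ones → 1
Block 3 (0001000): 1 one → 0
Block 4 (0111111): 6 ones → 1
Block 5 (1000000): 1 one → 0
Block 6 (1011111): 6 ones → 1
Block 7 (1101101): 5 ones → 1
Block 8 (0000001): 1 one → 0
Block 9 (0010110): 3 ones → 0
Block 10 (1111111): 7 ones → 1
Block 11 (0000000): 0 ones → 0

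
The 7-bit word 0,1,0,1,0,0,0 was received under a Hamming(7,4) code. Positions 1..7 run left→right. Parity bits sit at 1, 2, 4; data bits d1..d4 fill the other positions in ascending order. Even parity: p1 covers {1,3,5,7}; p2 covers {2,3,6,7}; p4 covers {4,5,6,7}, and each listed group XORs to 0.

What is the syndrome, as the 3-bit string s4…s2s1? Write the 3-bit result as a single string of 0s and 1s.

s1 (pos 1,3,5,7): 0⊕0⊕0⊕0 = 0
s2 (pos 2,3,6,7): 1⊕0⊕0⊕0 = 1
s4 (pos 4,5,6,7): 1⊕0⊕0⊕0 = 1
Syndrome s4…s1 = 110 → error at position 6.

110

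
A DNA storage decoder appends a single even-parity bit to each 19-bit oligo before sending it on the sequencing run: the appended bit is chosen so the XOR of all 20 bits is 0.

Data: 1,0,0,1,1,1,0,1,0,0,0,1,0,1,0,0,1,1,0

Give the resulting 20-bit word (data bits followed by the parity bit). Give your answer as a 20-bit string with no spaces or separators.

XOR of the 19 data bits: 1⊕0⊕0⊕1⊕1⊕1⊕0⊕1⊕0⊕0⊕0⊕1⊕0⊕1⊕0⊕0⊕1⊕1⊕0 = 1
Parity bit = 1 (so all 20 bits XOR to 0).

10011101000101001101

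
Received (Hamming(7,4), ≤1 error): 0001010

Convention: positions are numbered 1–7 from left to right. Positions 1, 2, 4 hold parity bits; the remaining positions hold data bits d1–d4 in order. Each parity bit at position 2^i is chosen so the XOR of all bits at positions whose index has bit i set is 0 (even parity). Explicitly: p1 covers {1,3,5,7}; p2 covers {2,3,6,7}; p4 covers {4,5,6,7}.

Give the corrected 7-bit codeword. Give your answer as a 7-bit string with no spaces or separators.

s1 (pos 1,3,5,7): 0⊕0⊕0⊕0 = 0
s2 (pos 2,3,6,7): 0⊕0⊕1⊕0 = 1
s4 (pos 4,5,6,7): 1⊕0⊕1⊕0 = 0
Syndrome s4…s1 = 010 → error at position 2.
Flip position 2: 0001010 → 0101010

0101010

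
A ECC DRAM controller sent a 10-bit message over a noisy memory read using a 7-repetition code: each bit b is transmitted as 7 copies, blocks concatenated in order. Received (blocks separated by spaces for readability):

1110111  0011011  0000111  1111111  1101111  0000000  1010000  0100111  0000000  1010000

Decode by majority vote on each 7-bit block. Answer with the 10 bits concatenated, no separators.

Block 1 (1110111): 6 ones → 1
Block 2 (0011011): 4 ones → 1
Block 3 (0000111): 3 ones → 0
Block 4 (1111111): 7 ones → 1
Block 5 (1101111): 6 ones → 1
Block 6 (0000000): 0 ones → 0
Block 7 (1010000): 2 ones → 0
Block 8 (0100111): 4 ones → 1
Block 9 (0000000): 0 ones → 0
Block 10 (1010000): 2 ones → 0

1101100100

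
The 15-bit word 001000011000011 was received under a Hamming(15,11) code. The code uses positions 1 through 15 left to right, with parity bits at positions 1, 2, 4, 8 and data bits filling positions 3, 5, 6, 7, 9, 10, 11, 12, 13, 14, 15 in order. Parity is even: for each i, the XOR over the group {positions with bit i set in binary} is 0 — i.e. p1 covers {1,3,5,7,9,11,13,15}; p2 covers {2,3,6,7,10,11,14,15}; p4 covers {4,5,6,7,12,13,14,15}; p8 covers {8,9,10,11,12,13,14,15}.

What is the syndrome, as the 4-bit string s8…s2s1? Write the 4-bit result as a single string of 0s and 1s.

0011

s1 (pos 1,3,5,7,9,11,13,15): 0⊕1⊕0⊕0⊕1⊕0⊕0⊕1 = 1
s2 (pos 2,3,6,7,10,11,14,15): 0⊕1⊕0⊕0⊕0⊕0⊕1⊕1 = 1
s4 (pos 4,5,6,7,12,13,14,15): 0⊕0⊕0⊕0⊕0⊕0⊕1⊕1 = 0
s8 (pos 8,9,10,11,12,13,14,15): 1⊕1⊕0⊕0⊕0⊕0⊕1⊕1 = 0
Syndrome s8…s1 = 0011 → error at position 3.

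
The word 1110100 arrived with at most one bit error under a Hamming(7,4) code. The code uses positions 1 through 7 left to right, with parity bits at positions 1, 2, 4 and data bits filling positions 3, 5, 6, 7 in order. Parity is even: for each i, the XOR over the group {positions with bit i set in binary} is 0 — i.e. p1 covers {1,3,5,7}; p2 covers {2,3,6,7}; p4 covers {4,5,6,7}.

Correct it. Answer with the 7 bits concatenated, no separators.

s1 (pos 1,3,5,7): 1⊕1⊕1⊕0 = 1
s2 (pos 2,3,6,7): 1⊕1⊕0⊕0 = 0
s4 (pos 4,5,6,7): 0⊕1⊕0⊕0 = 1
Syndrome s4…s1 = 101 → error at position 5.
Flip position 5: 1110100 → 1110000

1110000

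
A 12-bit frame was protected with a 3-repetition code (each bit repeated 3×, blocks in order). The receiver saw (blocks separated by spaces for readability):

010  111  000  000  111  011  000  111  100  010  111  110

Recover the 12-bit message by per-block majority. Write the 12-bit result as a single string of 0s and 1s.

010011010011

Block 1 (010): 1 one → 0
Block 2 (111): 3 ones → 1
Block 3 (000): 0 ones → 0
Block 4 (000): 0 ones → 0
Block 5 (111): 3 ones → 1
Block 6 (011): 2 ones → 1
Block 7 (000): 0 ones → 0
Block 8 (111): 3 ones → 1
Block 9 (100): 1 one → 0
Block 10 (010): 1 one → 0
Block 11 (111): 3 ones → 1
Block 12 (110): 2 ones → 1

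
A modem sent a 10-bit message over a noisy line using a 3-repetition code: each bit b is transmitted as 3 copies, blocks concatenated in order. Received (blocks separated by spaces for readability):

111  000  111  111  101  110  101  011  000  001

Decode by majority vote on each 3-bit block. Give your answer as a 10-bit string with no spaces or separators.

Block 1 (111): 3 ones → 1
Block 2 (000): 0 ones → 0
Block 3 (111): 3 ones → 1
Block 4 (111): 3 ones → 1
Block 5 (101): 2 ones → 1
Block 6 (110): 2 ones → 1
Block 7 (101): 2 ones → 1
Block 8 (011): 2 ones → 1
Block 9 (000): 0 ones → 0
Block 10 (001): 1 one → 0

1011111100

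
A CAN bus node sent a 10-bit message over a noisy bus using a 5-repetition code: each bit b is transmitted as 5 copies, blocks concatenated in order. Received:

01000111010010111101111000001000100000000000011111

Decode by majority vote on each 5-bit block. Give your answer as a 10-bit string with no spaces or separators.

Block 1 (01000): 1 one → 0
Block 2 (11101): 4 ones → 1
Block 3 (00101): 2 ones → 0
Block 4 (11101): 4 ones → 1
Block 5 (11100): 3 ones → 1
Block 6 (00010): 1 one → 0
Block 7 (00100): 1 one → 0
Block 8 (00000): 0 ones → 0
Block 9 (00000): 0 ones → 0
Block 10 (11111): 5 ones → 1

0101100001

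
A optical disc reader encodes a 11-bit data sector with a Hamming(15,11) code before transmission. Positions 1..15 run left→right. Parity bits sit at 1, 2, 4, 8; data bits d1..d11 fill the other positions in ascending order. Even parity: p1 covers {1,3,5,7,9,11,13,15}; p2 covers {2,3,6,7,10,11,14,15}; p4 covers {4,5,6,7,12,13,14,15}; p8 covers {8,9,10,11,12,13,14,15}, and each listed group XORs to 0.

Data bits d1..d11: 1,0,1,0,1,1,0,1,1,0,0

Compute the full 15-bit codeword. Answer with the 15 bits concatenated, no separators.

Place data at non-parity positions: p1 p2 1 p4 0 1 0 p8 1 1 0 1 1 0 0
p1 (pos 1,3,5,7,9,11,13,15): XOR of data positions = 1⊕0⊕0⊕1⊕0⊕1⊕0 = 1
p2 (pos 2,3,6,7,10,11,14,15): XOR of data positions = 1⊕1⊕0⊕1⊕0⊕0⊕0 = 1
p4 (pos 4,5,6,7,12,13,14,15): XOR of data positions = 0⊕1⊕0⊕1⊕1⊕0⊕0 = 1
p8 (pos 8,9,10,11,12,13,14,15): XOR of data positions = 1⊕1⊕0⊕1⊕1⊕0⊕0 = 0
Codeword: 111101001101100

111101001101100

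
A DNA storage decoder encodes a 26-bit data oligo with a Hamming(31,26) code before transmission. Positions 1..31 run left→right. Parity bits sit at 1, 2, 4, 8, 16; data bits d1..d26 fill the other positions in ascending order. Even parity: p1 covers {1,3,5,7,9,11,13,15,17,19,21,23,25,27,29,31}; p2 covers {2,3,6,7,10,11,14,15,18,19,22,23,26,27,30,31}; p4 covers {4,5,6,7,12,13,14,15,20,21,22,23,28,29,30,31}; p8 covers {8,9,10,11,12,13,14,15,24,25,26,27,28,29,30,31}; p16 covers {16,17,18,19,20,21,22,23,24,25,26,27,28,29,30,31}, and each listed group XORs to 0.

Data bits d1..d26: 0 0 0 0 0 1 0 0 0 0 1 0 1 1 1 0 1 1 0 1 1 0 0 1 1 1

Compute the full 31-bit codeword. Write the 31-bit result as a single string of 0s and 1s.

Place data at non-parity positions: p1 p2 0 p4 0 0 0 p8 0 1 0 0 0 0 1 p16 0 1 1 1 0 1 1 0 1 1 0 0 1 1 1
p1 (pos 1,3,5,7,9,11,13,15,17,19,21,23,25,27,29,31): XOR of data positions = 0⊕0⊕0⊕0⊕0⊕0⊕1⊕0⊕1⊕0⊕1⊕1⊕0⊕1⊕1 = 0
p2 (pos 2,3,6,7,10,11,14,15,18,19,22,23,26,27,30,31): XOR of data positions = 0⊕0⊕0⊕1⊕0⊕0⊕1⊕1⊕1⊕1⊕1⊕1⊕0⊕1⊕1 = 1
p4 (pos 4,5,6,7,12,13,14,15,20,21,22,23,28,29,30,31): XOR of data positions = 0⊕0⊕0⊕0⊕0⊕0⊕1⊕1⊕0⊕1⊕1⊕0⊕1⊕1⊕1 = 1
p8 (pos 8,9,10,11,12,13,14,15,24,25,26,27,28,29,30,31): XOR of data positions = 0⊕1⊕0⊕0⊕0⊕0⊕1⊕0⊕1⊕1⊕0⊕0⊕1⊕1⊕1 = 1
p16 (pos 16,17,18,19,20,21,22,23,24,25,26,27,28,29,30,31): XOR of data positions = 0⊕1⊕1⊕1⊕0⊕1⊕1⊕0⊕1⊕1⊕0⊕0⊕1⊕1⊕1 = 0
Codeword: 0101000101000010011101101100111

0101000101000010011101101100111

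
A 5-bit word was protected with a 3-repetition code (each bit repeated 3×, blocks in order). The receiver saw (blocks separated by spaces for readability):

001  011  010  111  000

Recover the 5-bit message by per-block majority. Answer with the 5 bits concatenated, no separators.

01010

Block 1 (001): 1 one → 0
Block 2 (011): 2 ones → 1
Block 3 (010): 1 one → 0
Block 4 (111): 3 ones → 1
Block 5 (000): 0 ones → 0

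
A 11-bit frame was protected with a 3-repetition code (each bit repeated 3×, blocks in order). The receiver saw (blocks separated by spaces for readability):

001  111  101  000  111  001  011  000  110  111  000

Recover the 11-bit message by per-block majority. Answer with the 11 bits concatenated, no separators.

01101010110

Block 1 (001): 1 one → 0
Block 2 (111): 3 ones → 1
Block 3 (101): 2 ones → 1
Block 4 (000): 0 ones → 0
Block 5 (111): 3 ones → 1
Block 6 (001): 1 one → 0
Block 7 (011): 2 ones → 1
Block 8 (000): 0 ones → 0
Block 9 (110): 2 ones → 1
Block 10 (111): 3 ones → 1
Block 11 (000): 0 ones → 0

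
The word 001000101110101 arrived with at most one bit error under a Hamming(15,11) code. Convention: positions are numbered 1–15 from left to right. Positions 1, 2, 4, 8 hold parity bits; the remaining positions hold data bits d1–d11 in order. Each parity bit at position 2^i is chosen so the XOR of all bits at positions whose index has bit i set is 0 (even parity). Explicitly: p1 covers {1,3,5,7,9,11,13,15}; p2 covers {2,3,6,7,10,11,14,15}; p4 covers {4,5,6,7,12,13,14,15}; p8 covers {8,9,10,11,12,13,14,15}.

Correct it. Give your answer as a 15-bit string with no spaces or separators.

001000101110111

s1 (pos 1,3,5,7,9,11,13,15): 0⊕1⊕0⊕1⊕1⊕1⊕1⊕1 = 0
s2 (pos 2,3,6,7,10,11,14,15): 0⊕1⊕0⊕1⊕1⊕1⊕0⊕1 = 1
s4 (pos 4,5,6,7,12,13,14,15): 0⊕0⊕0⊕1⊕0⊕1⊕0⊕1 = 1
s8 (pos 8,9,10,11,12,13,14,15): 0⊕1⊕1⊕1⊕0⊕1⊕0⊕1 = 1
Syndrome s8…s1 = 1110 → error at position 14.
Flip position 14: 001000101110101 → 001000101110111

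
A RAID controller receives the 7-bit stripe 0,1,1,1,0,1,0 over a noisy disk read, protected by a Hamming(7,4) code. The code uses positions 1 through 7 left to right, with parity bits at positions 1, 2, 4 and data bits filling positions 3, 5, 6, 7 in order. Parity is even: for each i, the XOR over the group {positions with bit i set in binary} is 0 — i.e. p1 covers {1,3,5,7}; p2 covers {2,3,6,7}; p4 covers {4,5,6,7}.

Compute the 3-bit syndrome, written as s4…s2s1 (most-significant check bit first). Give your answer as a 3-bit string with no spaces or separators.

011

s1 (pos 1,3,5,7): 0⊕1⊕0⊕0 = 1
s2 (pos 2,3,6,7): 1⊕1⊕1⊕0 = 1
s4 (pos 4,5,6,7): 1⊕0⊕1⊕0 = 0
Syndrome s4…s1 = 011 → error at position 3.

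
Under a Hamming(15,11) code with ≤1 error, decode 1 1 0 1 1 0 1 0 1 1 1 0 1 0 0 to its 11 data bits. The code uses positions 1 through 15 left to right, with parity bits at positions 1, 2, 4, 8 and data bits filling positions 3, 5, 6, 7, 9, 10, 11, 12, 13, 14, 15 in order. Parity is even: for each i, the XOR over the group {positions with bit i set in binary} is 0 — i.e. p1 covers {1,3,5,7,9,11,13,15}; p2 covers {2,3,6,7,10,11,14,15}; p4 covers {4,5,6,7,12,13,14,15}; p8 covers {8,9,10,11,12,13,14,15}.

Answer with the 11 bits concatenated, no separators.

s1 (pos 1,3,5,7,9,11,13,15): 1⊕0⊕1⊕1⊕1⊕1⊕1⊕0 = 0
s2 (pos 2,3,6,7,10,11,14,15): 1⊕0⊕0⊕1⊕1⊕1⊕0⊕0 = 0
s4 (pos 4,5,6,7,12,13,14,15): 1⊕1⊕0⊕1⊕0⊕1⊕0⊕0 = 0
s8 (pos 8,9,10,11,12,13,14,15): 0⊕1⊕1⊕1⊕0⊕1⊕0⊕0 = 0
Syndrome s8…s1 = 0000 → no error.
Read data bits from positions 3,5,6,7,9,10,11,12,13,14,15: 01011110100

01011110100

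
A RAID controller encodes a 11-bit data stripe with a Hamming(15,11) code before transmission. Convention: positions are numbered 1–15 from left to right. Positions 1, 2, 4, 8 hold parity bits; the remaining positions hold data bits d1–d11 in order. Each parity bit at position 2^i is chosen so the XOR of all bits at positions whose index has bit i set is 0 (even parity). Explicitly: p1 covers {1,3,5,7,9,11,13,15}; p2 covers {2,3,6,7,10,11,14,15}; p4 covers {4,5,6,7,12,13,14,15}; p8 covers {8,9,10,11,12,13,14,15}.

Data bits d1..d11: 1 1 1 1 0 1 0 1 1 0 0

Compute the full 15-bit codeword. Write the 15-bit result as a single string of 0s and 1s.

Place data at non-parity positions: p1 p2 1 p4 1 1 1 p8 0 1 0 1 1 0 0
p1 (pos 1,3,5,7,9,11,13,15): XOR of data positions = 1⊕1⊕1⊕0⊕0⊕1⊕0 = 0
p2 (pos 2,3,6,7,10,11,14,15): XOR of data positions = 1⊕1⊕1⊕1⊕0⊕0⊕0 = 0
p4 (pos 4,5,6,7,12,13,14,15): XOR of data positions = 1⊕1⊕1⊕1⊕1⊕0⊕0 = 1
p8 (pos 8,9,10,11,12,13,14,15): XOR of data positions = 0⊕1⊕0⊕1⊕1⊕0⊕0 = 1
Codeword: 001111110101100

001111110101100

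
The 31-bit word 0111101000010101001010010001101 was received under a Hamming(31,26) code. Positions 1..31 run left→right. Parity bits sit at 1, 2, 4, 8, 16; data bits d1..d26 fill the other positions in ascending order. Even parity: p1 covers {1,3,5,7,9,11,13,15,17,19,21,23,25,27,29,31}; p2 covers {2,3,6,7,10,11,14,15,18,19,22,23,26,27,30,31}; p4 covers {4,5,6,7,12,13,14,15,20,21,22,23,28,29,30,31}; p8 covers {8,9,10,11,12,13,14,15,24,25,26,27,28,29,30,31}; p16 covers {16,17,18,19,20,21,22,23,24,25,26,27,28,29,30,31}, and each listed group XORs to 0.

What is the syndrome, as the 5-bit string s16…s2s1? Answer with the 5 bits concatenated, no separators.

10101

s1 (pos 1,3,5,7,9,11,13,15,17,19,21,23,25,27,29,31): 0⊕1⊕1⊕1⊕0⊕0⊕0⊕0⊕0⊕1⊕1⊕0⊕0⊕0⊕1⊕1 = 1
s2 (pos 2,3,6,7,10,11,14,15,18,19,22,23,26,27,30,31): 1⊕1⊕0⊕1⊕0⊕0⊕1⊕0⊕0⊕1⊕0⊕0⊕0⊕0⊕0⊕1 = 0
s4 (pos 4,5,6,7,12,13,14,15,20,21,22,23,28,29,30,31): 1⊕1⊕0⊕1⊕1⊕0⊕1⊕0⊕0⊕1⊕0⊕0⊕1⊕1⊕0⊕1 = 1
s8 (pos 8,9,10,11,12,13,14,15,24,25,26,27,28,29,30,31): 0⊕0⊕0⊕0⊕1⊕0⊕1⊕0⊕1⊕0⊕0⊕0⊕1⊕1⊕0⊕1 = 0
s16 (pos 16,17,18,19,20,21,22,23,24,25,26,27,28,29,30,31): 1⊕0⊕0⊕1⊕0⊕1⊕0⊕0⊕1⊕0⊕0⊕0⊕1⊕1⊕0⊕1 = 1
Syndrome s16…s1 = 10101 → error at position 21.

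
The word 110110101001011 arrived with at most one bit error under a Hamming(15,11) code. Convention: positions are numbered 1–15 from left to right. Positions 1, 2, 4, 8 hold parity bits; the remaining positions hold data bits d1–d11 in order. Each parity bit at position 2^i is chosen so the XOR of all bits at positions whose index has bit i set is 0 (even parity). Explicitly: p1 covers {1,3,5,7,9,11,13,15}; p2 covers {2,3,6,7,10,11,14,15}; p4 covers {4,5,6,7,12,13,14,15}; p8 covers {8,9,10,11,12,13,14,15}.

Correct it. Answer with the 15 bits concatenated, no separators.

010110101001011

s1 (pos 1,3,5,7,9,11,13,15): 1⊕0⊕1⊕1⊕1⊕0⊕0⊕1 = 1
s2 (pos 2,3,6,7,10,11,14,15): 1⊕0⊕0⊕1⊕0⊕0⊕1⊕1 = 0
s4 (pos 4,5,6,7,12,13,14,15): 1⊕1⊕0⊕1⊕1⊕0⊕1⊕1 = 0
s8 (pos 8,9,10,11,12,13,14,15): 0⊕1⊕0⊕0⊕1⊕0⊕1⊕1 = 0
Syndrome s8…s1 = 0001 → error at position 1.
Flip position 1: 110110101001011 → 010110101001011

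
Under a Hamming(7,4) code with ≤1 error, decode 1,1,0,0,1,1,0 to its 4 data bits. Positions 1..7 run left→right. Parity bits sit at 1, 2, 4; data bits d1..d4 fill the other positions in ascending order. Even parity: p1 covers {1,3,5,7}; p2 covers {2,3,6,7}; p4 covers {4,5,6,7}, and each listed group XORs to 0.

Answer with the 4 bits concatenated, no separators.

0110

s1 (pos 1,3,5,7): 1⊕0⊕1⊕0 = 0
s2 (pos 2,3,6,7): 1⊕0⊕1⊕0 = 0
s4 (pos 4,5,6,7): 0⊕1⊕1⊕0 = 0
Syndrome s4…s1 = 000 → no error.
Read data bits from positions 3,5,6,7: 0110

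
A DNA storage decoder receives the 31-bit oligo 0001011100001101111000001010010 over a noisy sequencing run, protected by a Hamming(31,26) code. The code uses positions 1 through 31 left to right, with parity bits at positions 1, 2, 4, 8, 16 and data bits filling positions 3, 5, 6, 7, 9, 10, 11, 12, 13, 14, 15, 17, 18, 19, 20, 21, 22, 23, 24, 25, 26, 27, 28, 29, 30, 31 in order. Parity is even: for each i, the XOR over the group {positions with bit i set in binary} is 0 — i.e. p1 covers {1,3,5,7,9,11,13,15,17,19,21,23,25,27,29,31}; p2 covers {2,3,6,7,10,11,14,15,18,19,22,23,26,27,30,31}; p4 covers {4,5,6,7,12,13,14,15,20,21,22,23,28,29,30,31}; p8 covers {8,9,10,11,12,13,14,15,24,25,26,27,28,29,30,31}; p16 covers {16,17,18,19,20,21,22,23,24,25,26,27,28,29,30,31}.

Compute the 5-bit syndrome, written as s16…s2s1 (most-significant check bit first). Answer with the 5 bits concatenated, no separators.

10010

s1 (pos 1,3,5,7,9,11,13,15,17,19,21,23,25,27,29,31): 0⊕0⊕0⊕1⊕0⊕0⊕1⊕0⊕1⊕1⊕0⊕0⊕1⊕1⊕0⊕0 = 0
s2 (pos 2,3,6,7,10,11,14,15,18,19,22,23,26,27,30,31): 0⊕0⊕1⊕1⊕0⊕0⊕1⊕0⊕1⊕1⊕0⊕0⊕0⊕1⊕1⊕0 = 1
s4 (pos 4,5,6,7,12,13,14,15,20,21,22,23,28,29,30,31): 1⊕0⊕1⊕1⊕0⊕1⊕1⊕0⊕0⊕0⊕0⊕0⊕0⊕0⊕1⊕0 = 0
s8 (pos 8,9,10,11,12,13,14,15,24,25,26,27,28,29,30,31): 1⊕0⊕0⊕0⊕0⊕1⊕1⊕0⊕0⊕1⊕0⊕1⊕0⊕0⊕1⊕0 = 0
s16 (pos 16,17,18,19,20,21,22,23,24,25,26,27,28,29,30,31): 1⊕1⊕1⊕1⊕0⊕0⊕0⊕0⊕0⊕1⊕0⊕1⊕0⊕0⊕1⊕0 = 1
Syndrome s16…s1 = 10010 → error at position 18.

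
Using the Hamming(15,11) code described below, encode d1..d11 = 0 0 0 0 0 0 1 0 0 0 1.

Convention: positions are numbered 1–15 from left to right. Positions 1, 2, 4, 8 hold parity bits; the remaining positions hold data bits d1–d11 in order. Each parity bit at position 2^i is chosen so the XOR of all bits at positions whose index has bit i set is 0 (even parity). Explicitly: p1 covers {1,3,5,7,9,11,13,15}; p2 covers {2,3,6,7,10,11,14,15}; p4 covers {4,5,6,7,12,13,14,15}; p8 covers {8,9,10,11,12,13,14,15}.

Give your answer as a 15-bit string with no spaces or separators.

000100000010001

Place data at non-parity positions: p1 p2 0 p4 0 0 0 p8 0 0 1 0 0 0 1
p1 (pos 1,3,5,7,9,11,13,15): XOR of data positions = 0⊕0⊕0⊕0⊕1⊕0⊕1 = 0
p2 (pos 2,3,6,7,10,11,14,15): XOR of data positions = 0⊕0⊕0⊕0⊕1⊕0⊕1 = 0
p4 (pos 4,5,6,7,12,13,14,15): XOR of data positions = 0⊕0⊕0⊕0⊕0⊕0⊕1 = 1
p8 (pos 8,9,10,11,12,13,14,15): XOR of data positions = 0⊕0⊕1⊕0⊕0⊕0⊕1 = 0
Codeword: 000100000010001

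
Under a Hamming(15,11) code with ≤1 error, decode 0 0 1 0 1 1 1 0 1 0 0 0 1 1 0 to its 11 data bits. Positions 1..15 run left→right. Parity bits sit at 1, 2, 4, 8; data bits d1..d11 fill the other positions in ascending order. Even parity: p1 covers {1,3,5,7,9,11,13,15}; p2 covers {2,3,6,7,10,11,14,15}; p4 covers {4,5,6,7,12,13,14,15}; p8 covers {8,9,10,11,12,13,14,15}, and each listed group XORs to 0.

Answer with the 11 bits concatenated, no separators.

11111000010

s1 (pos 1,3,5,7,9,11,13,15): 0⊕1⊕1⊕1⊕1⊕0⊕1⊕0 = 1
s2 (pos 2,3,6,7,10,11,14,15): 0⊕1⊕1⊕1⊕0⊕0⊕1⊕0 = 0
s4 (pos 4,5,6,7,12,13,14,15): 0⊕1⊕1⊕1⊕0⊕1⊕1⊕0 = 1
s8 (pos 8,9,10,11,12,13,14,15): 0⊕1⊕0⊕0⊕0⊕1⊕1⊕0 = 1
Syndrome s8…s1 = 1101 → error at position 13.
Flip position 13: 001011101000110 → 001011101000010
Read data bits from positions 3,5,6,7,9,10,11,12,13,14,15: 11111000010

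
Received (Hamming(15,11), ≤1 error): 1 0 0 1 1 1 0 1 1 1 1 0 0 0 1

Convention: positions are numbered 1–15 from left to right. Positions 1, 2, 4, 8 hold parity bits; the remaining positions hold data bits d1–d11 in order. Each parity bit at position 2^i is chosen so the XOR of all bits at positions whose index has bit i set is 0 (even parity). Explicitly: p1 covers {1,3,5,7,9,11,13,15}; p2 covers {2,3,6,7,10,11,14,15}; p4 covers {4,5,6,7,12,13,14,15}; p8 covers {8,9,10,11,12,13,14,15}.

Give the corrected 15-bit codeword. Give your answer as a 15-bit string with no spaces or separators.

100111010110001

s1 (pos 1,3,5,7,9,11,13,15): 1⊕0⊕1⊕0⊕1⊕1⊕0⊕1 = 1
s2 (pos 2,3,6,7,10,11,14,15): 0⊕0⊕1⊕0⊕1⊕1⊕0⊕1 = 0
s4 (pos 4,5,6,7,12,13,14,15): 1⊕1⊕1⊕0⊕0⊕0⊕0⊕1 = 0
s8 (pos 8,9,10,11,12,13,14,15): 1⊕1⊕1⊕1⊕0⊕0⊕0⊕1 = 1
Syndrome s8…s1 = 1001 → error at position 9.
Flip position 9: 100111011110001 → 100111010110001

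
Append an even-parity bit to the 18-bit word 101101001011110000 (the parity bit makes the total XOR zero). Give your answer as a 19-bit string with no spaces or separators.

XOR of the 18 data bits: 1⊕0⊕1⊕1⊕0⊕1⊕0⊕0⊕1⊕0⊕1⊕1⊕1⊕1⊕0⊕0⊕0⊕0 = 1
Parity bit = 1 (so all 19 bits XOR to 0).

1011010010111100001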